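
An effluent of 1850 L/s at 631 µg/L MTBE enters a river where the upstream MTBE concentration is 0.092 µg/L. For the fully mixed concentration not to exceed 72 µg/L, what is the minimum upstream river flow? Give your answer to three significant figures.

Set C_mix = 72: (Q·0.09200 + 1850·631.0) / (Q + 1850) = 72
→ Q = 1850·(631.0 − 72)/(72 − 0.09200) = 14380 L/s.

14400 L/s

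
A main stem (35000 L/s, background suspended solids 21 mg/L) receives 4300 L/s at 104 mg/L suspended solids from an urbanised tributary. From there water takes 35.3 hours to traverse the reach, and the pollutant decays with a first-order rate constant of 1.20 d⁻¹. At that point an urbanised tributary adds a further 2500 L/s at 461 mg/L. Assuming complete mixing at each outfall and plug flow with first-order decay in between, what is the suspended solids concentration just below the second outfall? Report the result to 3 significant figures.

Conservation of mass: C = (35000·21.00 + 4300·104.0) / 39300 = 1182000/39300 = 30.08 mg/L; combined flow 39300 L/s.
First-order decay: C = 30.08·exp(−k·t) = 30.08·0.1712 = 5.150 mg/L.
Second outfall: C = (39300·5.150 + 2500·461.0)/41800 = 32.41 mg/L.

32.4 mg/L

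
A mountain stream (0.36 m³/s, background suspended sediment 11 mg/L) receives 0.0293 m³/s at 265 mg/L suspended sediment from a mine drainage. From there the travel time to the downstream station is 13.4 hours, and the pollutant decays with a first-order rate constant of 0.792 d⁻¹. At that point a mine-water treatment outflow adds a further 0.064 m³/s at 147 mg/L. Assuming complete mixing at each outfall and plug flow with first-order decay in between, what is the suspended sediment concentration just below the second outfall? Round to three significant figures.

37.4 mg/L

Conservation of mass: C = (0.3600·11.00 + 0.02930·265.0) / 0.3893 = 11.72/0.3893 = 30.12 mg/L; combined flow 0.3893 m³/s.
After decay, C = 30.12 × e^(−kt) = 30.12 × 0.6426 = 19.35 mg/L.
At the second outfall, C = (0.3893·19.35 + 0.06400·147.0) / (0.3893 + 0.06400) = 37.38 mg/L.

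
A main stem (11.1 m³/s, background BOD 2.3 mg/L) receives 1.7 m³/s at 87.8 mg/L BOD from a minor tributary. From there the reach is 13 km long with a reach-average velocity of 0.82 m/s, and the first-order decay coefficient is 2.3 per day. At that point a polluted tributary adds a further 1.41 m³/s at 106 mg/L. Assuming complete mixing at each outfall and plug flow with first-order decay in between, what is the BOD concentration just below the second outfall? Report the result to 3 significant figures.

18.6 mg/L

Flow-weighted average: C = (11.10·2.300 + 1.700·87.80) / 12.80 = 174.8/12.80 = 13.66 mg/L; combined flow 12.80 m³/s.
Travel time t = 13·1000 / 0.82 = 15850 s = 4.404 h.
After decay, C = 13.66 × e^(−kt) = 13.66 × 0.6557 = 8.954 mg/L.
Second outfall: C = (12.80·8.954 + 1.410·106.0)/14.21 = 18.58 mg/L.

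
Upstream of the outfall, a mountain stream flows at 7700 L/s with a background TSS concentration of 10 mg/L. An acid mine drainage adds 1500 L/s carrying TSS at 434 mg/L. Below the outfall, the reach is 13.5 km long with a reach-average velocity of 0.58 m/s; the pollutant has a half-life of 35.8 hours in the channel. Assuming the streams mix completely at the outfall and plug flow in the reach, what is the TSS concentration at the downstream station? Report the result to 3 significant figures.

Flow-weighted average: C = (7700·10.00 + 1500·434.0) / 9200 = 728000/9200 = 79.13 mg/L.
Travel time t = 13.5·1000 / 0.58 = 23280 s = 6.466 h.
Half-life 35.8 h → k = ln 2 / 35.8 = 0.01936 h⁻¹ = 0.4647 d⁻¹.
First-order decay: C = 79.13·exp(−k·t) = 79.13·0.8823 = 69.82 mg/L.

69.8 mg/L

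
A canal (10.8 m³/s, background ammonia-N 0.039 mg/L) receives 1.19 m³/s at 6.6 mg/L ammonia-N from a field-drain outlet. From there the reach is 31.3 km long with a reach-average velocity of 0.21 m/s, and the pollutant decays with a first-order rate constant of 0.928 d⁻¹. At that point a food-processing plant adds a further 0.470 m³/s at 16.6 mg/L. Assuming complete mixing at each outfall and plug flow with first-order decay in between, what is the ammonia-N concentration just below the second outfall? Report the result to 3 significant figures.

0.760 mg/L

Flow-weighted average: C = (10.80·0.03900 + 1.190·6.600) / 11.99 = 8.275/11.99 = 0.6902 mg/L; combined flow 11.99 m³/s.
Travel time t = 31.3·1000 / 0.21 = 149000 s = 41.40 h.
Decay over the reach: 0.6902·exp(−kt) = 0.6902·0.2017 = 0.1392 mg/L.
At the second outfall, C = (11.99·0.1392 + 0.4700·16.60) / (11.99 + 0.4700) = 0.7601 mg/L.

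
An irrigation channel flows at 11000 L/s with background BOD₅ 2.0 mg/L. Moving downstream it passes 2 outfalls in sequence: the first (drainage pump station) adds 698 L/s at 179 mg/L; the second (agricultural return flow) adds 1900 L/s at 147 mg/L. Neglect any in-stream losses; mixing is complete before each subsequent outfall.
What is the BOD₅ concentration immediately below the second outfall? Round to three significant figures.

31.3 mg/L

Outfall 1: combined Q = 11700 L/s; C = (11000·2.000 + 698.0·179.0)/11700 = 12.56 mg/L.
Outfall 2: combined Q = 13600 L/s; C = (11700·12.56 + 1900·147.0)/13600 = 31.35 mg/L.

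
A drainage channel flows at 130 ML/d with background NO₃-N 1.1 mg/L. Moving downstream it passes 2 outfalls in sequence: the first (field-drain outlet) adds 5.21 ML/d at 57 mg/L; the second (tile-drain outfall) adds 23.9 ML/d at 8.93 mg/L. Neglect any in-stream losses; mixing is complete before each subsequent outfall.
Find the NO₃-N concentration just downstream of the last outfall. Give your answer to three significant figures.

4.11 mg/L

Outfall 1: combined Q = 135.2 ML/d; C = (130.0·1.100 + 5.210·57.00)/135.2 = 3.254 mg/L.
Outfall 2: combined Q = 159.1 ML/d; C = (135.2·3.254 + 23.90·8.930)/159.1 = 4.107 mg/L.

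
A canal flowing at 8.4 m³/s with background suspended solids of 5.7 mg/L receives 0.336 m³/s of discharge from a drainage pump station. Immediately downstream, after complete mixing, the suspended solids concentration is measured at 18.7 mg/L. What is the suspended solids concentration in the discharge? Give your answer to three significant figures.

Mass balance: 8.400·5.700 + 0.3360·Cₑ = 8.736·18.70
→ Cₑ = (8.736·18.70 − 8.400·5.700) / 0.3360 = 343.7 mg/L.

344 mg/L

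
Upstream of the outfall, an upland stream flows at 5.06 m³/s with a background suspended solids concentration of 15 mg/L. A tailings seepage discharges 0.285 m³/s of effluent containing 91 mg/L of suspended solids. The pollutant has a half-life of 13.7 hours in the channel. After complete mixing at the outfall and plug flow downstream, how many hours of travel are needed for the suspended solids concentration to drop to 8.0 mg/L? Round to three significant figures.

17.2 h

After mixing, C = (5.060·15.00 + 0.2850·91.00) / 5.345 = 101.8/5.345 = 19.05 mg/L.
Half-life 13.7 h → k = ln 2 / 13.7 = 0.05059 h⁻¹ = 1.214 d⁻¹.
19.05·exp(−k·t) = 8.0 → t = ln(19.05/8.0)/k = 61740 s = 17.15 h.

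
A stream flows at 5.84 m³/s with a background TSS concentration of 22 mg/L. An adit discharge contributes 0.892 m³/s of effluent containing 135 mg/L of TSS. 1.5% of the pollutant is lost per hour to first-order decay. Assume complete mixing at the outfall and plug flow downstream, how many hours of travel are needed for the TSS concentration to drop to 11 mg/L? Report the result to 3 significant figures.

Flow-weighted average: C = (5.840·22.00 + 0.8920·135.0) / 6.732 = 248.9/6.732 = 36.97 mg/L.
1.5%/h lost → k = −ln(1 − 0.015) = 0.01511 h⁻¹.
36.97·exp(−k·t) = 11 → t = ln(36.97/11)/k = 288800 s = 80.21 h.

80.2 h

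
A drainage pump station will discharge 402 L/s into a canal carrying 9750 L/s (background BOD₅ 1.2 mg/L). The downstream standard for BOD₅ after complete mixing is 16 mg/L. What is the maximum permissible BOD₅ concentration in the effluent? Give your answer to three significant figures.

375 mg/L

At the limit, (Qr·Cr + Qe·Cₑ)/(Qr + Qe) = 16:
Cₑ = (10150·16 − 9750·1.200) / 402.0 = 375.0 mg/L.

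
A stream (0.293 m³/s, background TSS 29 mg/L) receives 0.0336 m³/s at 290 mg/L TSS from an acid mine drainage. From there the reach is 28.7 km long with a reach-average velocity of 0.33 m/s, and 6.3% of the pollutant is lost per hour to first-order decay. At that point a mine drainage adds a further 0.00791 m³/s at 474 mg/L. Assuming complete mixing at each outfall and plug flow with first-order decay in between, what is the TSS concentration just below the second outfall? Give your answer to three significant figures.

After mixing, C = (0.2930·29.00 + 0.03360·290.0) / 0.3266 = 18.24/0.3266 = 55.85 mg/L; combined flow 0.3266 m³/s.
Travel time t = 28.7·1000 / 0.33 = 86970 s = 24.16 h.
6.3%/h lost → k = −ln(1 − 0.063) = 0.06507 h⁻¹.
Applying C = C₀e^(−kt): 55.85 × 0.2076 = 11.60 mg/L.
Second outfall: C = (0.3266·11.60 + 0.007910·474.0)/0.3345 = 22.53 mg/L.

22.5 mg/L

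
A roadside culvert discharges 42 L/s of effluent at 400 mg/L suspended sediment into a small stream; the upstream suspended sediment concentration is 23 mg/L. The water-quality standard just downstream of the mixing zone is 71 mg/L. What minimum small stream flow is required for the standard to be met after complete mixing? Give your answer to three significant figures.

Set C_mix = 71: (Q·23.00 + 42.00·400.0) / (Q + 42.00) = 71
→ Q = 42.00·(400.0 − 71)/(71 − 23.00) = 287.9 L/s.

288 L/s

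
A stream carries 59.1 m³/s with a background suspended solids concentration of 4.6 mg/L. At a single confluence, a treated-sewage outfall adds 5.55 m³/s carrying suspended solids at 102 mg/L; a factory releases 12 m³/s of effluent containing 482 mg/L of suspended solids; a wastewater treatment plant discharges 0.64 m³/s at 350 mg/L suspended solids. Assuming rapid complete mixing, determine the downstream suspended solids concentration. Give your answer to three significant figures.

After mixing, C = (59.10·4.600 + 5.550·102.0 + 12.00·482.0 + 0.6400·350.0) / 77.29 = 6846/77.29 = 88.57 mg/L.

88.6 mg/L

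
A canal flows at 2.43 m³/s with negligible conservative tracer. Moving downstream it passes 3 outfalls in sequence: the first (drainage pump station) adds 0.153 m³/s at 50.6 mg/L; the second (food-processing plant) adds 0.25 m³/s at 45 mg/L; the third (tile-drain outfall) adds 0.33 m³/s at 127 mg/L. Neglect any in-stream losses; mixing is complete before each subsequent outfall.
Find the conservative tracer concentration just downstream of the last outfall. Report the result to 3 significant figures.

19.3 mg/L

Below outfall 1: Q → 2.583 m³/s, C = (2.430·0 + 0.1530·50.60)/2.583 = 2.997 mg/L.
Below outfall 2: Q → 2.833 m³/s, C = (2.583·2.997 + 0.2500·45.00)/2.833 = 6.704 mg/L.
Below outfall 3: Q → 3.163 m³/s, C = (2.833·6.704 + 0.3300·127.0)/3.163 = 19.25 mg/L.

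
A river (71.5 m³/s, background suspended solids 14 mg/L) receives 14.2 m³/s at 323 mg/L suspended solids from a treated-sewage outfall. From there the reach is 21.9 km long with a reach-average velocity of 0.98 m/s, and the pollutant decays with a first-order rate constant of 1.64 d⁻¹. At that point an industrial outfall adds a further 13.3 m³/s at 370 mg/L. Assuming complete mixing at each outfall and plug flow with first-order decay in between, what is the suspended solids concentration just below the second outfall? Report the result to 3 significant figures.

Conservation of mass: C = (71.50·14.00 + 14.20·323.0) / 85.70 = 5588/85.70 = 65.20 mg/L; combined flow 85.70 m³/s.
Travel time t = 21.9·1000 / 0.98 = 22350 s = 6.207 h.
After decay, C = 65.20 × e^(−kt) = 65.20 × 0.6543 = 42.66 mg/L.
At the second outfall, C = (85.70·42.66 + 13.30·370.0) / (85.70 + 13.30) = 86.64 mg/L.

86.6 mg/L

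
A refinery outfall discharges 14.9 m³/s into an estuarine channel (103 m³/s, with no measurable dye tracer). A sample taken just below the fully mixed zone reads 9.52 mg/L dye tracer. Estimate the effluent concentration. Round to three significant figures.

Mass balance: 103.0·0 + 14.90·Cₑ = 117.9·9.520
→ Cₑ = (117.9·9.520 − 103.0·0) / 14.90 = 75.33 mg/L.

75.3 mg/L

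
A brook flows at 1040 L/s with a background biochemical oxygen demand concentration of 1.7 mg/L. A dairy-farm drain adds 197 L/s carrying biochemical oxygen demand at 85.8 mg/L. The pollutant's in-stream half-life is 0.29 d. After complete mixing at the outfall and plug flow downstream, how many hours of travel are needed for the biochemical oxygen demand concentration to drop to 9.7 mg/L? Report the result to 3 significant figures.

4.44 h

Mixed concentration C = ΣQC/ΣQ = (1040·1.700 + 197.0·85.80) / 1237 = 18670/1237 = 15.09 mg/L.
Half-life 0.29 d → k = ln 2 / 0.29 = 2.390 d⁻¹.
15.09·exp(−k·t) = 9.7 → t = ln(15.09/9.7)/k = 15980 s = 4.440 h.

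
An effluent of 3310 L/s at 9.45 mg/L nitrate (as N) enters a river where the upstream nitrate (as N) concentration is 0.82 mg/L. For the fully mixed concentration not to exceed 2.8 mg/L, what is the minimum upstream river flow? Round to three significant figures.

11100 L/s

Set C_mix = 2.8: (Q·0.8200 + 3310·9.450) / (Q + 3310) = 2.8
→ Q = 3310·(9.450 − 2.8)/(2.8 − 0.8200) = 11120 L/s.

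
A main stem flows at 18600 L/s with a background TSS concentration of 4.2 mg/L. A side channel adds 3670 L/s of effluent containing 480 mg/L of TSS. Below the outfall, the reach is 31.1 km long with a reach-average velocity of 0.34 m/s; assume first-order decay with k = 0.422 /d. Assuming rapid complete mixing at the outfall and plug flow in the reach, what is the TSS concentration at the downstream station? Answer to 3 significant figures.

Mass balance: C = (18600·4.200 + 3670·480.0) / 22270 = 1840000/22270 = 82.61 mg/L.
Travel time t = 31.1·1000 / 0.34 = 91470 s = 25.41 h.
First-order decay: C = 82.61·exp(−k·t) = 82.61·0.6397 = 52.84 mg/L.

52.8 mg/L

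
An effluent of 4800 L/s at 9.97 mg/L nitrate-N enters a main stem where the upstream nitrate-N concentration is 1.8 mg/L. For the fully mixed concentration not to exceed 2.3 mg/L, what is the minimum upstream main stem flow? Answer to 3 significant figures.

Set C_mix = 2.3: (Q·1.800 + 4800·9.970) / (Q + 4800) = 2.3
→ Q = 4800·(9.970 − 2.3)/(2.3 − 1.800) = 73630 L/s.

73600 L/s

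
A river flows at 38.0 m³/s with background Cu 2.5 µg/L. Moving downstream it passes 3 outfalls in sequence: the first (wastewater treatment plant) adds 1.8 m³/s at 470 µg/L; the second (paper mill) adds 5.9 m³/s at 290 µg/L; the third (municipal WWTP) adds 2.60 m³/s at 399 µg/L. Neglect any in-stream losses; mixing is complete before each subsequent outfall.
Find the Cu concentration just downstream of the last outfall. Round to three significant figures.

After outfall 1: Q = 38.00 + 1.800 = 39.80 m³/s; C = (38.00·2.500 + 1.800·470.0)/39.80 = 23.64 µg/L.
After outfall 2: Q = 39.80 + 5.900 = 45.70 m³/s; C = (39.80·23.64 + 5.900·290.0)/45.70 = 58.03 µg/L.
After outfall 3: Q = 45.70 + 2.600 = 48.30 m³/s; C = (45.70·58.03 + 2.600·399.0)/48.30 = 76.39 µg/L.

76.4 µg/L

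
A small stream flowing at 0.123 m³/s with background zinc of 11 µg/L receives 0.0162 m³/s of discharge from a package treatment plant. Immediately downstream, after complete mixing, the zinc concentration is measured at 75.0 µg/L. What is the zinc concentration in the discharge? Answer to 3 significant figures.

Mass balance: 0.1230·11.00 + 0.01620·Cₑ = 0.1392·75.00
→ Cₑ = (0.1392·75.00 − 0.1230·11.00) / 0.01620 = 560.9 µg/L.

561 µg/L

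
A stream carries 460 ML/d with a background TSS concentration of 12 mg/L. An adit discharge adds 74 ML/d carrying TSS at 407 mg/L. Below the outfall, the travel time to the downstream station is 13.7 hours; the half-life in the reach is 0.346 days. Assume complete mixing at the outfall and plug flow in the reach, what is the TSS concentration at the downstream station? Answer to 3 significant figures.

Mass balance: C = (460.0·12.00 + 74.00·407.0) / 534.0 = 35640/534.0 = 66.74 mg/L.
Half-life 0.346 d → k = ln 2 / 0.346 = 2.003 d⁻¹.
After decay, C = 66.74 × e^(−kt) = 66.74 × 0.3187 = 21.27 mg/L.

21.3 mg/L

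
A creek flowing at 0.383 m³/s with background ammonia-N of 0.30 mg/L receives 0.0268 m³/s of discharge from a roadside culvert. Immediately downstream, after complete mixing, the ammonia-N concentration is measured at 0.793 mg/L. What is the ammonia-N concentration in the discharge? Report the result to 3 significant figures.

Mass balance: 0.3830·0.3000 + 0.02680·Cₑ = 0.4098·0.7930
→ Cₑ = (0.4098·0.7930 − 0.3830·0.3000) / 0.02680 = 7.838 mg/L.

7.84 mg/L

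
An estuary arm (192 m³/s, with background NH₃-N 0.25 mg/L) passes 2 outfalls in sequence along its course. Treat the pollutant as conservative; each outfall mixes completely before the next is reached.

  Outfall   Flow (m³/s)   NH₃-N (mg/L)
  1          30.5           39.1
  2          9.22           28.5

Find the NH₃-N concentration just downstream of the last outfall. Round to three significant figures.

6.49 mg/L

After outfall 1: Q = 192.0 + 30.50 = 222.5 m³/s; C = (192.0·0.2500 + 30.50·39.10)/222.5 = 5.576 mg/L.
After outfall 2: Q = 222.5 + 9.220 = 231.7 m³/s; C = (222.5·5.576 + 9.220·28.50)/231.7 = 6.488 mg/L.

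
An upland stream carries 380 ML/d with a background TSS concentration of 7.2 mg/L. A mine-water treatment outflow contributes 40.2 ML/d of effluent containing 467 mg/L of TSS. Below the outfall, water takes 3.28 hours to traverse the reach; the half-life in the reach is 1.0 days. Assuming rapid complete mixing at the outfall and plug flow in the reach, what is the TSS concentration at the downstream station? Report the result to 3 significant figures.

46.6 mg/L

Mass balance: C = (380.0·7.200 + 40.20·467.0) / 420.2 = 21510/420.2 = 51.19 mg/L.
Half-life 1.0 d → k = ln 2 / 1.0 = 0.6931 d⁻¹.
Applying C = C₀e^(−kt): 51.19 × 0.9096 = 46.56 mg/L.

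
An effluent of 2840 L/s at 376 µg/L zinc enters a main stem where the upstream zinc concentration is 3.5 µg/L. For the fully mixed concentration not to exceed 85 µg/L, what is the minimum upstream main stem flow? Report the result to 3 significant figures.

Set C_mix = 85: (Q·3.500 + 2840·376.0) / (Q + 2840) = 85
→ Q = 2840·(376.0 − 85)/(85 − 3.500) = 10140 L/s.

10100 L/s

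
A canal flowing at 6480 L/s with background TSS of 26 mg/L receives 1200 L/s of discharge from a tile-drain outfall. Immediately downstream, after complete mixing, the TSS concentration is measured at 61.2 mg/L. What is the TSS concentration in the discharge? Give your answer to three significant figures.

Mass balance: 6480·26.00 + 1200·Cₑ = 7680·61.20
→ Cₑ = (7680·61.20 − 6480·26.00) / 1200 = 251.3 mg/L.

251 mg/L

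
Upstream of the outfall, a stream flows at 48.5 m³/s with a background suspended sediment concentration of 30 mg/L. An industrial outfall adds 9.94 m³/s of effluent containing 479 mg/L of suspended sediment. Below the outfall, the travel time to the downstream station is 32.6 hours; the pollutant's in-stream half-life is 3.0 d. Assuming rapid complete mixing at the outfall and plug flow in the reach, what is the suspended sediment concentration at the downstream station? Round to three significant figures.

77.7 mg/L

After mixing, C = (48.50·30.00 + 9.940·479.0) / 58.44 = 6216/58.44 = 106.4 mg/L.
Half-life 3.0 d → k = ln 2 / 3.0 = 0.2310 d⁻¹.
Applying C = C₀e^(−kt): 106.4 × 0.7306 = 77.72 mg/L.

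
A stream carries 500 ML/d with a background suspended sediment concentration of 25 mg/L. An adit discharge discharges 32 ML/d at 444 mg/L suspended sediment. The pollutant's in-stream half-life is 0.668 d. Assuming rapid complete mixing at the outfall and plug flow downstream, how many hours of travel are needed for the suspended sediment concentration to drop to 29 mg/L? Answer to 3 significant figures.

Mass balance: C = (500.0·25.00 + 32.00·444.0) / 532.0 = 26710/532.0 = 50.20 mg/L.
Half-life 0.668 d → k = ln 2 / 0.668 = 1.038 d⁻¹.
50.20·exp(−k·t) = 29 → t = ln(50.20/29)/k = 45690 s = 12.69 h.

12.7 h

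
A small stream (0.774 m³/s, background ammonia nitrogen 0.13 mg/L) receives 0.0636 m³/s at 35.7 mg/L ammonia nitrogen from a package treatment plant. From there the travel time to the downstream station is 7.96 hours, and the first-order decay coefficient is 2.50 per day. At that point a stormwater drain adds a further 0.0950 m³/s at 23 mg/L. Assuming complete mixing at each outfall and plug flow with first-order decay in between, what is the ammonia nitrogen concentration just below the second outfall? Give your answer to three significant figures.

Mixed concentration C = ΣQC/ΣQ = (0.7740·0.1300 + 0.06360·35.70) / 0.8376 = 2.371/0.8376 = 2.831 mg/L; combined flow 0.8376 m³/s.
Applying C = C₀e^(−kt): 2.831 × 0.4364 = 1.235 mg/L.
At the second outfall, C = (0.8376·1.235 + 0.09500·23.00) / (0.8376 + 0.09500) = 3.452 mg/L.

3.45 mg/L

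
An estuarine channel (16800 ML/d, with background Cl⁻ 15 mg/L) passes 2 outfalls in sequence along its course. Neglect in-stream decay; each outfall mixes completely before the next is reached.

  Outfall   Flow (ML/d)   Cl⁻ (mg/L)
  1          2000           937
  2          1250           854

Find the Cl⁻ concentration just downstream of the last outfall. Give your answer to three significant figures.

Outfall 1: combined Q = 18800 ML/d; C = (16800·15.00 + 2000·937.0)/18800 = 113.1 mg/L.
Outfall 2: combined Q = 20050 ML/d; C = (18800·113.1 + 1250·854.0)/20050 = 159.3 mg/L.

159 mg/L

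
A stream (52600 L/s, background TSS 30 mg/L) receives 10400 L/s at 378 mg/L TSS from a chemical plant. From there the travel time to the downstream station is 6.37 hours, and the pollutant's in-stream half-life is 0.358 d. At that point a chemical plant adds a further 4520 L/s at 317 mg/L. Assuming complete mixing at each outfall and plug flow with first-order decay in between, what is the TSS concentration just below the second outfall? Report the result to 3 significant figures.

70.0 mg/L

Conservation of mass: C = (52600·30.00 + 10400·378.0) / 63000 = 5509000/63000 = 87.45 mg/L; combined flow 63000 L/s.
Half-life 0.358 d → k = ln 2 / 0.358 = 1.936 d⁻¹.
First-order decay: C = 87.45·exp(−k·t) = 87.45·0.5982 = 52.31 mg/L.
At the second outfall, C = (63000·52.31 + 4520·317.0) / (63000 + 4520) = 70.03 mg/L.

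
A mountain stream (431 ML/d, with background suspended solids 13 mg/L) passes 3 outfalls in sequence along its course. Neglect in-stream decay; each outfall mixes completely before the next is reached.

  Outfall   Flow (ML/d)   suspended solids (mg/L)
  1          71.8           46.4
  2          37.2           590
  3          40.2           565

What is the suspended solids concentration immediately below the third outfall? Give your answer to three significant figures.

92.4 mg/L

After outfall 1: Q = 431.0 + 71.80 = 502.8 ML/d; C = (431.0·13.00 + 71.80·46.40)/502.8 = 17.77 mg/L.
After outfall 2: Q = 502.8 + 37.20 = 540.0 ML/d; C = (502.8·17.77 + 37.20·590.0)/540.0 = 57.19 mg/L.
After outfall 3: Q = 540.0 + 40.20 = 580.2 ML/d; C = (540.0·57.19 + 40.20·565.0)/580.2 = 92.37 mg/L.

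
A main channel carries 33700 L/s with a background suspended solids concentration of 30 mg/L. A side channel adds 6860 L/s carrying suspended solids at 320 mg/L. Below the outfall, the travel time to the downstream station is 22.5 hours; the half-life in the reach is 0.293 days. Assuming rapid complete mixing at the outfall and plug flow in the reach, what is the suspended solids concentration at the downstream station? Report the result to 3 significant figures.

8.60 mg/L

Mixed concentration C = ΣQC/ΣQ = (33700·30.00 + 6860·320.0) / 40560 = 3206000/40560 = 79.05 mg/L.
Half-life 0.293 d → k = ln 2 / 0.293 = 2.366 d⁻¹.
Applying C = C₀e^(−kt): 79.05 × 0.1088 = 8.604 mg/L.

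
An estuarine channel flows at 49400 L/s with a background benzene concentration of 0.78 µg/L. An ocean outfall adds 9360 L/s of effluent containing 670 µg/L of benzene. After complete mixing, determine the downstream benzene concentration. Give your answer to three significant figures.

107 µg/L

Flow-weighted average: C = (49400·0.7800 + 9360·670.0) / 58760 = 6310000/58760 = 107.4 µg/L.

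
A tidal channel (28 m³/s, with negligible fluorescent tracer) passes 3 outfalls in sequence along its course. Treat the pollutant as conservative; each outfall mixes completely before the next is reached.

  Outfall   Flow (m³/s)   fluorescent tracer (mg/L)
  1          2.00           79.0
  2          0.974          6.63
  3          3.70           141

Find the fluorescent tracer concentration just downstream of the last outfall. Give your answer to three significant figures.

After outfall 1: Q = 28.00 + 2.000 = 30.00 m³/s; C = (28.00·0 + 2.000·79.00)/30.00 = 5.267 mg/L.
After outfall 2: Q = 30.00 + 0.9740 = 30.97 m³/s; C = (30.00·5.267 + 0.9740·6.630)/30.97 = 5.310 mg/L.
After outfall 3: Q = 30.97 + 3.700 = 34.67 m³/s; C = (30.97·5.310 + 3.700·141.0)/34.67 = 19.79 mg/L.

19.8 mg/L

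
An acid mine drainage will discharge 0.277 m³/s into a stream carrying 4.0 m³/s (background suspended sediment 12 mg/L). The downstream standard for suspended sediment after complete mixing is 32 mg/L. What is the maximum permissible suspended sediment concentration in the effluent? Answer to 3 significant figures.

321 mg/L

At the limit, (Qr·Cr + Qe·Cₑ)/(Qr + Qe) = 32:
Cₑ = (4.277·32 − 4.000·12.00) / 0.2770 = 320.8 mg/L.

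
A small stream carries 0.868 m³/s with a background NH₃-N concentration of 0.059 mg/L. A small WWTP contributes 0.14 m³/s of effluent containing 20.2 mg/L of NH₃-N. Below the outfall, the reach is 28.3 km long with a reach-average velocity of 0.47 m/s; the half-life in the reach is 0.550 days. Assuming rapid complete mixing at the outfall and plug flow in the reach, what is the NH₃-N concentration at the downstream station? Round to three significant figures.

1.19 mg/L

After mixing, C = (0.8680·0.05900 + 0.1400·20.20) / 1.008 = 2.879/1.008 = 2.856 mg/L.
Travel time t = 28.3·1000 / 0.47 = 60210 s = 16.73 h.
Half-life 0.550 d → k = ln 2 / 0.550 = 1.260 d⁻¹.
Applying C = C₀e^(−kt): 2.856 × 0.4155 = 1.187 mg/L.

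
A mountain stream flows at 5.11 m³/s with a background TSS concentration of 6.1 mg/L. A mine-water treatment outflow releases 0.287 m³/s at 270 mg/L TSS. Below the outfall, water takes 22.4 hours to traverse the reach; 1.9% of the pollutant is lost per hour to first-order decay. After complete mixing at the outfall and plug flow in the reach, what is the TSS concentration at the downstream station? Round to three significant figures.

Mixed concentration C = ΣQC/ΣQ = (5.110·6.100 + 0.2870·270.0) / 5.397 = 108.7/5.397 = 20.13 mg/L.
1.9%/h lost → k = −ln(1 − 0.019) = 0.01918 h⁻¹.
Decay over the reach: 20.13·exp(−kt) = 20.13·0.6507 = 13.10 mg/L.

13.1 mg/L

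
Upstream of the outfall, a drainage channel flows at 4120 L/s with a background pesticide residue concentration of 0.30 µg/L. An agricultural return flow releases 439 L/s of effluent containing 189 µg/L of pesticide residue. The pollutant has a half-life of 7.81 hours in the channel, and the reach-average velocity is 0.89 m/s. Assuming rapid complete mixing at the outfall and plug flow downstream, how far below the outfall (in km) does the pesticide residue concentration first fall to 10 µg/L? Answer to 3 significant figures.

Mass balance: C = (4120·0.3000 + 439.0·189.0) / 4559 = 84210/4559 = 18.47 µg/L.
Half-life 7.81 h → k = ln 2 / 7.81 = 0.08875 h⁻¹ = 2.130 d⁻¹.
Set 18.47·exp(−k·t) = 10 → t = ln(18.47/10)/k = 24890 s = 6.914 h.
Distance = v·t = 0.89·24890 = 22150 m = 22.15 km.

22.2 km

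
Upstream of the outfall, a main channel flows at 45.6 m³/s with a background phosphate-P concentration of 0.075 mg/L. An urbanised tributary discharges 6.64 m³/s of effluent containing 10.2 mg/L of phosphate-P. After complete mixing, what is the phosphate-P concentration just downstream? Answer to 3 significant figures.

Mass balance: C = (45.60·0.07500 + 6.640·10.20) / 52.24 = 71.15/52.24 = 1.362 mg/L.

1.36 mg/L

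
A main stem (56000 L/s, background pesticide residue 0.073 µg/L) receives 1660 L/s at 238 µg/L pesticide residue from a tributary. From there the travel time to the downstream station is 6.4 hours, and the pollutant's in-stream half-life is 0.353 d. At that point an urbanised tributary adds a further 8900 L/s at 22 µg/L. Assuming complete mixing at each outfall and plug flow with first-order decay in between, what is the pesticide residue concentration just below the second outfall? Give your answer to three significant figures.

6.49 µg/L

Mass balance: C = (56000·0.07300 + 1660·238.0) / 57660 = 399200/57660 = 6.923 µg/L; combined flow 57660 L/s.
Half-life 0.353 d → k = ln 2 / 0.353 = 1.964 d⁻¹.
First-order decay: C = 6.923·exp(−k·t) = 6.923·0.5924 = 4.101 µg/L.
At the second outfall, C = (57660·4.101 + 8900·22.00) / (57660 + 8900) = 6.494 µg/L.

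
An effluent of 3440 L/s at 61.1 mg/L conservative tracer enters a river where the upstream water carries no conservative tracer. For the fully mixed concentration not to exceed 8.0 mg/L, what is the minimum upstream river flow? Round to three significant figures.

22800 L/s

Set C_mix = 8.0: (Q·0 + 3440·61.10) / (Q + 3440) = 8.0
→ Q = 3440·(61.10 − 8.0)/(8.0 − 0) = 22830 L/s.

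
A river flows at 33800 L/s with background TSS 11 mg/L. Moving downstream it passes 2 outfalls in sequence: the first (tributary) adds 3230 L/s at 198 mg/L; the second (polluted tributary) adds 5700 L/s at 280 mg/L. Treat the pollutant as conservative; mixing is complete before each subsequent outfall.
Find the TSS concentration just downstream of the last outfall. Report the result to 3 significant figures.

After outfall 1: Q = 33800 + 3230 = 37030 L/s; C = (33800·11.00 + 3230·198.0)/37030 = 27.31 mg/L.
After outfall 2: Q = 37030 + 5700 = 42730 L/s; C = (37030·27.31 + 5700·280.0)/42730 = 61.02 mg/L.

61.0 mg/L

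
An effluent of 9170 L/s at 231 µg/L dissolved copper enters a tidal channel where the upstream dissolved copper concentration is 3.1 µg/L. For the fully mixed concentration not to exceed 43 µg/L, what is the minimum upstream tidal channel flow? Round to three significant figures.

Set C_mix = 43: (Q·3.100 + 9170·231.0) / (Q + 9170) = 43
→ Q = 9170·(231.0 − 43)/(43 − 3.100) = 43210 L/s.

43200 L/s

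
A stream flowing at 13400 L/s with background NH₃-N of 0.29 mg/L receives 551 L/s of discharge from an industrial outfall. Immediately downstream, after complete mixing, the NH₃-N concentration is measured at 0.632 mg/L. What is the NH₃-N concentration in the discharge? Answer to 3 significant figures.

8.95 mg/L

Mass balance: 13400·0.2900 + 551.0·Cₑ = 13950·0.6320
→ Cₑ = (13950·0.6320 − 13400·0.2900) / 551.0 = 8.949 mg/L.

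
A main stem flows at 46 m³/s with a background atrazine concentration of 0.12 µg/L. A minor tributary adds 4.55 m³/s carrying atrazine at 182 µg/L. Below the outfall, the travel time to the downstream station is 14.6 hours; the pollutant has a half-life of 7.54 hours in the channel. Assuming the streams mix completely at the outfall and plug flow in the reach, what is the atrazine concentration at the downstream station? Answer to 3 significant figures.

Flow-weighted average: C = (46.00·0.1200 + 4.550·182.0) / 50.55 = 833.6/50.55 = 16.49 µg/L.
Half-life 7.54 h → k = ln 2 / 7.54 = 0.09193 h⁻¹ = 2.206 d⁻¹.
Applying C = C₀e^(−kt): 16.49 × 0.2613 = 4.309 µg/L.

4.31 µg/L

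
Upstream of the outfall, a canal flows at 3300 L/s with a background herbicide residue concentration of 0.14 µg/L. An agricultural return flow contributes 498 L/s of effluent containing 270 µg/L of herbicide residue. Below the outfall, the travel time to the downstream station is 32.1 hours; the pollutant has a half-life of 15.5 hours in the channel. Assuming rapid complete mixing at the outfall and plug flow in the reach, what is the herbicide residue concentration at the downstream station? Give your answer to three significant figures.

Mixed concentration C = ΣQC/ΣQ = (3300·0.1400 + 498.0·270.0) / 3798 = 134900/3798 = 35.52 µg/L.
Half-life 15.5 h → k = ln 2 / 15.5 = 0.04472 h⁻¹ = 1.073 d⁻¹.
After decay, C = 35.52 × e^(−kt) = 35.52 × 0.2380 = 8.455 µg/L.

8.45 µg/L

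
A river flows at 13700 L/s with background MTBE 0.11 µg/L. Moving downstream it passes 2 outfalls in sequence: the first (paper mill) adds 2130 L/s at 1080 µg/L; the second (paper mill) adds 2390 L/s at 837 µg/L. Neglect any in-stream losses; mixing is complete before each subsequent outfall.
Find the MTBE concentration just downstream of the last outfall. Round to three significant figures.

Outfall 1: combined Q = 15830 L/s; C = (13700·0.1100 + 2130·1080)/15830 = 145.4 µg/L.
Outfall 2: combined Q = 18220 L/s; C = (15830·145.4 + 2390·837.0)/18220 = 236.1 µg/L.

236 µg/L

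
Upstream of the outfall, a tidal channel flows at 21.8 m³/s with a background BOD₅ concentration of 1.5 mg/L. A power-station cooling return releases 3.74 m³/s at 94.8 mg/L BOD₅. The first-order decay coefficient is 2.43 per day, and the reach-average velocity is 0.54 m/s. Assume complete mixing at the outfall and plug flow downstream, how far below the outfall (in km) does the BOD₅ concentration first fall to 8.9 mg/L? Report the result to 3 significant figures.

Flow-weighted average: C = (21.80·1.500 + 3.740·94.80) / 25.54 = 387.3/25.54 = 15.16 mg/L.
Set 15.16·exp(−k·t) = 8.9 → t = ln(15.16/8.9)/k = 18940 s = 5.262 h.
Distance = v·t = 0.54·18940 = 10230 m = 10.23 km.

10.2 km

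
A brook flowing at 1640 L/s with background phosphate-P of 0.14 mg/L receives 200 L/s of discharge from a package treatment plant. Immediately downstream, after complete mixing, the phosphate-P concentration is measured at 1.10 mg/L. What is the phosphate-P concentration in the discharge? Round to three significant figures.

Mass balance: 1640·0.1400 + 200.0·Cₑ = 1840·1.100
→ Cₑ = (1840·1.100 − 1640·0.1400) / 200.0 = 8.972 mg/L.

8.97 mg/L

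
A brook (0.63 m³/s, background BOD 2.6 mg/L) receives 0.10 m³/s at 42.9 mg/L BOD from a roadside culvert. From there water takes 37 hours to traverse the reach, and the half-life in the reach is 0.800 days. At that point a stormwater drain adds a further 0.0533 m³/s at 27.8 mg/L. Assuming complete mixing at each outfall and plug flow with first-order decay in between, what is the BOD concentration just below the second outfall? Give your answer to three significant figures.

Mass balance: C = (0.6300·2.600 + 0.1000·42.90) / 0.7300 = 5.928/0.7300 = 8.121 mg/L; combined flow 0.7300 m³/s.
Half-life 0.800 d → k = ln 2 / 0.800 = 0.8664 d⁻¹.
Applying C = C₀e^(−kt): 8.121 × 0.2630 = 2.135 mg/L.
Second outfall: C = (0.7300·2.135 + 0.05330·27.80)/0.7833 = 3.882 mg/L.

3.88 mg/L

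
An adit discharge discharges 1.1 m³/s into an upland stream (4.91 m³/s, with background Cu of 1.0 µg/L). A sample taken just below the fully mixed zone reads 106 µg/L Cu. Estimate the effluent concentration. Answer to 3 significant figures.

Mass balance: 4.910·1.000 + 1.100·Cₑ = 6.010·106.0
→ Cₑ = (6.010·106.0 − 4.910·1.000) / 1.100 = 574.7 µg/L.

575 µg/L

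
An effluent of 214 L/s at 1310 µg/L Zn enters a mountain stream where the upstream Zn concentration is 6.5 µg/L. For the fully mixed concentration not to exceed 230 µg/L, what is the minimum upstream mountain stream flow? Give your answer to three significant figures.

Set C_mix = 230: (Q·6.500 + 214.0·1310) / (Q + 214.0) = 230
→ Q = 214.0·(1310 − 230)/(230 − 6.500) = 1034 L/s.

1030 L/s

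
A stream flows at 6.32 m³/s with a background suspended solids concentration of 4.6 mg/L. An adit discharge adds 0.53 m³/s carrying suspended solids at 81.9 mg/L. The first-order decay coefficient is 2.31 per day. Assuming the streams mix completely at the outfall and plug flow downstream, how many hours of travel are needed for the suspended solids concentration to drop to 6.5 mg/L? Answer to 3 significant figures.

Mixed concentration C = ΣQC/ΣQ = (6.320·4.600 + 0.5300·81.90) / 6.850 = 72.48/6.850 = 10.58 mg/L.
10.58·exp(−k·t) = 6.5 → t = ln(10.58/6.5)/k = 18220 s = 5.062 h.

5.06 h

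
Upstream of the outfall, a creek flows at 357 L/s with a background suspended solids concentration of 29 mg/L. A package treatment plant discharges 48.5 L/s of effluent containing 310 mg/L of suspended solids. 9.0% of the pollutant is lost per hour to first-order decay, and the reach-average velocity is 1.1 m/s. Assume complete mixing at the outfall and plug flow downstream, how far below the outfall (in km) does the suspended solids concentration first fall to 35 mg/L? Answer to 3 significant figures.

Flow-weighted average: C = (357.0·29.00 + 48.50·310.0) / 405.5 = 25390/405.5 = 62.61 mg/L.
9.0%/h lost → k = −ln(1 − 0.09) = 0.09431 h⁻¹.
Set 62.61·exp(−k·t) = 35 → t = ln(62.61/35)/k = 22200 s = 6.166 h.
Distance = v·t = 1.1·22200 = 24420 m = 24.42 km.

24.4 km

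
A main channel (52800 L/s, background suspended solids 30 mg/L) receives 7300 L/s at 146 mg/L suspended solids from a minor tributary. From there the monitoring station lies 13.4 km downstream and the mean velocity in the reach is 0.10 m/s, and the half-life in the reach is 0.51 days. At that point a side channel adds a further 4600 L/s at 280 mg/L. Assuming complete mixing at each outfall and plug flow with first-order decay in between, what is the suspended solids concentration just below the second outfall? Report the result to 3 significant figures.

24.9 mg/L

Mass balance: C = (52800·30.00 + 7300·146.0) / 60100 = 2650000/60100 = 44.09 mg/L; combined flow 60100 L/s.
Travel time t = 13.4·1000 / 0.10 = 134000 s = 37.22 h.
Half-life 0.51 d → k = ln 2 / 0.51 = 1.359 d⁻¹.
After decay, C = 44.09 × e^(−kt) = 44.09 × 0.1215 = 5.357 mg/L.
At the second outfall, C = (60100·5.357 + 4600·280.0) / (60100 + 4600) = 24.88 mg/L.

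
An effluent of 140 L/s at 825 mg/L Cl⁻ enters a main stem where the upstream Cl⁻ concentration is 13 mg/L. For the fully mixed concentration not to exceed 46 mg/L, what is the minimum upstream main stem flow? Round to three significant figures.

3300 L/s

Set C_mix = 46: (Q·13.00 + 140.0·825.0) / (Q + 140.0) = 46
→ Q = 140.0·(825.0 − 46)/(46 − 13.00) = 3305 L/s.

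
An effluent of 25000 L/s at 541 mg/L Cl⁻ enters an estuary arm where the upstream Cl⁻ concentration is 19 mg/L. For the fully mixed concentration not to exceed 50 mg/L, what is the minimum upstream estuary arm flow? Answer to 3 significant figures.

396000 L/s

Set C_mix = 50: (Q·19.00 + 25000·541.0) / (Q + 25000) = 50
→ Q = 25000·(541.0 − 50)/(50 − 19.00) = 396000 L/s.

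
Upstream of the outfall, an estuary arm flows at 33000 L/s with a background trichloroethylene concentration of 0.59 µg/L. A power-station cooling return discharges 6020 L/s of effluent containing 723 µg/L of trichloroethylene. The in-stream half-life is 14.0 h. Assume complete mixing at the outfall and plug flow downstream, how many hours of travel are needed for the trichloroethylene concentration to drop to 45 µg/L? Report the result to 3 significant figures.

Mass balance: C = (33000·0.5900 + 6020·723.0) / 39020 = 4372000/39020 = 112.0 µg/L.
Half-life 14.0 h → k = ln 2 / 14.0 = 0.04951 h⁻¹ = 1.188 d⁻¹.
112.0·exp(−k·t) = 45 → t = ln(112.0/45)/k = 66330 s = 18.42 h.

18.4 h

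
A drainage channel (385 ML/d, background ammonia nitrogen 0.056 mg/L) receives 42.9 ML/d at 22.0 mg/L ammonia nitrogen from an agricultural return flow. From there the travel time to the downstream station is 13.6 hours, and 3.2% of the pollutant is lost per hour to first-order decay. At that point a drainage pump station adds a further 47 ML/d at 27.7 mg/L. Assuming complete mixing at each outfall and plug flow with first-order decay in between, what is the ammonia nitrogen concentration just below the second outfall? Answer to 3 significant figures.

4.05 mg/L

Conservation of mass: C = (385.0·0.05600 + 42.90·22.00) / 427.9 = 965.4/427.9 = 2.256 mg/L; combined flow 427.9 ML/d.
3.2%/h lost → k = −ln(1 − 0.032) = 0.03252 h⁻¹.
Decay over the reach: 2.256·exp(−kt) = 2.256·0.6425 = 1.450 mg/L.
Second outfall: C = (427.9·1.450 + 47.00·27.70)/474.9 = 4.048 mg/L.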